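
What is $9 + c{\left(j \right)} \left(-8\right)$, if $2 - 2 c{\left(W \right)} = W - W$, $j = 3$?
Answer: $1$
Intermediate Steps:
$c{\left(W \right)} = 1$ ($c{\left(W \right)} = 1 - \frac{W - W}{2} = 1 - 0 = 1 + 0 = 1$)
$9 + c{\left(j \right)} \left(-8\right) = 9 + 1 \left(-8\right) = 9 - 8 = 1$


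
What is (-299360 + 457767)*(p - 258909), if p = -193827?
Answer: -71716551552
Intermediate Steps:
(-299360 + 457767)*(p - 258909) = (-299360 + 457767)*(-193827 - 258909) = 158407*(-452736) = -71716551552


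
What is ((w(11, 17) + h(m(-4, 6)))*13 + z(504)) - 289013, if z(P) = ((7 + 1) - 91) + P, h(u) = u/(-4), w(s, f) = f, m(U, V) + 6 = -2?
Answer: -288345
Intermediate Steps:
m(U, V) = -8 (m(U, V) = -6 - 2 = -8)
h(u) = -u/4 (h(u) = u*(-¼) = -u/4)
z(P) = -83 + P (z(P) = (8 - 91) + P = -83 + P)
((w(11, 17) + h(m(-4, 6)))*13 + z(504)) - 289013 = ((17 - ¼*(-8))*13 + (-83 + 504)) - 289013 = ((17 + 2)*13 + 421) - 289013 = (19*13 + 421) - 289013 = (247 + 421) - 289013 = 668 - 289013 = -288345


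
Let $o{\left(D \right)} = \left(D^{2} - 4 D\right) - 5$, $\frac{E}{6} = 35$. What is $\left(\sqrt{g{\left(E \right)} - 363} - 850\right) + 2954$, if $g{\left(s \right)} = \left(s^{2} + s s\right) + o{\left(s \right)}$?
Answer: $2104 + 2 \sqrt{32773} \approx 2466.1$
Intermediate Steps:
$E = 210$ ($E = 6 \cdot 35 = 210$)
$o{\left(D \right)} = -5 + D^{2} - 4 D$
$g{\left(s \right)} = -5 - 4 s + 3 s^{2}$ ($g{\left(s \right)} = \left(s^{2} + s s\right) - \left(5 - s^{2} + 4 s\right) = \left(s^{2} + s^{2}\right) - \left(5 - s^{2} + 4 s\right) = 2 s^{2} - \left(5 - s^{2} + 4 s\right) = -5 - 4 s + 3 s^{2}$)
$\left(\sqrt{g{\left(E \right)} - 363} - 850\right) + 2954 = \left(\sqrt{\left(-5 - 840 + 3 \cdot 210^{2}\right) - 363} - 850\right) + 2954 = \left(\sqrt{\left(-5 - 840 + 3 \cdot 44100\right) - 363} - 850\right) + 2954 = \left(\sqrt{\left(-5 - 840 + 132300\right) - 363} - 850\right) + 2954 = \left(\sqrt{131455 - 363} - 850\right) + 2954 = \left(\sqrt{131092} - 850\right) + 2954 = \left(2 \sqrt{32773} - 850\right) + 2954 = \left(-850 + 2 \sqrt{32773}\right) + 2954 = 2104 + 2 \sqrt{32773}$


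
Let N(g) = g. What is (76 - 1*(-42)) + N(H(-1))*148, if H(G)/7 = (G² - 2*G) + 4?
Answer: 7370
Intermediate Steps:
H(G) = 28 - 14*G + 7*G² (H(G) = 7*((G² - 2*G) + 4) = 7*(4 + G² - 2*G) = 28 - 14*G + 7*G²)
(76 - 1*(-42)) + N(H(-1))*148 = (76 - 1*(-42)) + (28 - 14*(-1) + 7*(-1)²)*148 = (76 + 42) + (28 + 14 + 7*1)*148 = 118 + (28 + 14 + 7)*148 = 118 + 49*148 = 118 + 7252 = 7370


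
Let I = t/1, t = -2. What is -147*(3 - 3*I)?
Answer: -1323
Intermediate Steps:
I = -2 (I = -2/1 = -2*1 = -2)
-147*(3 - 3*I) = -147*(3 - 3*(-2)) = -147*(3 + 6) = -147*9 = -1323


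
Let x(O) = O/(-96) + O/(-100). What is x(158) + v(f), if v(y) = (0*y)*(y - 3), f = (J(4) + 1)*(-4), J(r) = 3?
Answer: -3871/1200 ≈ -3.2258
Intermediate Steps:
x(O) = -49*O/2400 (x(O) = O*(-1/96) + O*(-1/100) = -O/96 - O/100 = -49*O/2400)
f = -16 (f = (3 + 1)*(-4) = 4*(-4) = -16)
v(y) = 0 (v(y) = 0*(-3 + y) = 0)
x(158) + v(f) = -49/2400*158 + 0 = -3871/1200 + 0 = -3871/1200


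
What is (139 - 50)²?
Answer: 7921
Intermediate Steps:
(139 - 50)² = 89² = 7921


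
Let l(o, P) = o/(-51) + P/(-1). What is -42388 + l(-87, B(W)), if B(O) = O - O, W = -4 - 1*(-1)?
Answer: -720567/17 ≈ -42386.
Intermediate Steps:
W = -3 (W = -4 + 1 = -3)
B(O) = 0
l(o, P) = -P - o/51 (l(o, P) = o*(-1/51) + P*(-1) = -o/51 - P = -P - o/51)
-42388 + l(-87, B(W)) = -42388 + (-1*0 - 1/51*(-87)) = -42388 + (0 + 29/17) = -42388 + 29/17 = -720567/17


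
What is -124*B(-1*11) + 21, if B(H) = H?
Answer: 1385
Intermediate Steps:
-124*B(-1*11) + 21 = -(-124)*11 + 21 = -124*(-11) + 21 = 1364 + 21 = 1385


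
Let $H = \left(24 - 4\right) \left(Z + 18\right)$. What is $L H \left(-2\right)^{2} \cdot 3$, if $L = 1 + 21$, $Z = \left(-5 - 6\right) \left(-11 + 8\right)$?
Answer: $269280$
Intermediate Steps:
$Z = 33$ ($Z = \left(-11\right) \left(-3\right) = 33$)
$L = 22$
$H = 1020$ ($H = \left(24 - 4\right) \left(33 + 18\right) = 20 \cdot 51 = 1020$)
$L H \left(-2\right)^{2} \cdot 3 = 22 \cdot 1020 \left(-2\right)^{2} \cdot 3 = 22440 \cdot 4 \cdot 3 = 22440 \cdot 12 = 269280$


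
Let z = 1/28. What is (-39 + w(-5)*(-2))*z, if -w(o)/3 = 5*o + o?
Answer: -219/28 ≈ -7.8214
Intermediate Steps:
z = 1/28 ≈ 0.035714
w(o) = -18*o (w(o) = -3*(5*o + o) = -18*o)
(-39 + w(-5)*(-2))*z = (-39 - 18*(-5)*(-2))*(1/28) = (-39 + 90*(-2))*(1/28) = (-39 - 180)*(1/28) = -219*1/28 = -219/28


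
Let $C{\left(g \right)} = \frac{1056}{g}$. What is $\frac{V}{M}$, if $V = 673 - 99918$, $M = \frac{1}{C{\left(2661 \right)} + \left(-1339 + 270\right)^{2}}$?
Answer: $- \frac{100597645733955}{887} \approx -1.1341 \cdot 10^{11}$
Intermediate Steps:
$M = \frac{887}{1013629359}$ ($M = \frac{1}{\frac{1056}{2661} + \left(-1339 + 270\right)^{2}} = \frac{1}{1056 \cdot \frac{1}{2661} + \left(-1069\right)^{2}} = \frac{1}{\frac{352}{887} + 1142761} = \frac{1}{\frac{1013629359}{887}} = \frac{887}{1013629359} \approx 8.7507 \cdot 10^{-7}$)
$V = -99245$ ($V = 673 - 99918 = -99245$)
$\frac{V}{M} = - \frac{99245}{\frac{887}{1013629359}} = \left(-99245\right) \frac{1013629359}{887} = - \frac{100597645733955}{887}$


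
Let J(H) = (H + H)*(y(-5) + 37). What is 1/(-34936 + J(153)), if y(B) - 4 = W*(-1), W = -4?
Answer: -1/21166 ≈ -4.7246e-5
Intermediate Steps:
y(B) = 8 (y(B) = 4 - 4*(-1) = 4 + 4 = 8)
J(H) = 90*H (J(H) = (H + H)*(8 + 37) = (2*H)*45 = 90*H)
1/(-34936 + J(153)) = 1/(-34936 + 90*153) = 1/(-34936 + 13770) = 1/(-21166) = -1/21166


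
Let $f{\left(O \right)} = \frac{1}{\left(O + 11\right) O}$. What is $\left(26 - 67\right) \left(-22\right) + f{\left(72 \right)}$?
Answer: $\frac{5390353}{5976} \approx 902.0$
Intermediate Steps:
$f{\left(O \right)} = \frac{1}{O \left(11 + O\right)}$ ($f{\left(O \right)} = \frac{1}{\left(11 + O\right) O} = \frac{1}{O \left(11 + O\right)}$)
$\left(26 - 67\right) \left(-22\right) + f{\left(72 \right)} = \left(26 - 67\right) \left(-22\right) + \frac{1}{72 \left(11 + 72\right)} = \left(-41\right) \left(-22\right) + \frac{1}{72 \cdot 83} = 902 + \frac{1}{72} \cdot \frac{1}{83} = 902 + \frac{1}{5976} = \frac{5390353}{5976}$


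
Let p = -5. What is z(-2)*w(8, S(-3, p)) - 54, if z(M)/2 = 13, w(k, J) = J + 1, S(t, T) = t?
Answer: -106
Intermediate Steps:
w(k, J) = 1 + J
z(M) = 26 (z(M) = 2*13 = 26)
z(-2)*w(8, S(-3, p)) - 54 = 26*(1 - 3) - 54 = 26*(-2) - 54 = -52 - 54 = -106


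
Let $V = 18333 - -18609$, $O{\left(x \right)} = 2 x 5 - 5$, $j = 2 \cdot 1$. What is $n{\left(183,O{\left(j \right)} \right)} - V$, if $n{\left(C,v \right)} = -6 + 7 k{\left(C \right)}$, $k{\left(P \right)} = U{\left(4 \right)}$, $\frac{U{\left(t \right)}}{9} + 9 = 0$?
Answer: $-37515$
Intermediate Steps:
$U{\left(t \right)} = -81$ ($U{\left(t \right)} = -81 + 9 \cdot 0 = -81 + 0 = -81$)
$k{\left(P \right)} = -81$
$j = 2$
$O{\left(x \right)} = -5 + 10 x$ ($O{\left(x \right)} = 2 \cdot 5 x - 5 = 10 x - 5 = -5 + 10 x$)
$V = 36942$ ($V = 18333 + 18609 = 36942$)
$n{\left(C,v \right)} = -573$ ($n{\left(C,v \right)} = -6 + 7 \left(-81\right) = -6 - 567 = -573$)
$n{\left(183,O{\left(j \right)} \right)} - V = -573 - 36942 = -37515$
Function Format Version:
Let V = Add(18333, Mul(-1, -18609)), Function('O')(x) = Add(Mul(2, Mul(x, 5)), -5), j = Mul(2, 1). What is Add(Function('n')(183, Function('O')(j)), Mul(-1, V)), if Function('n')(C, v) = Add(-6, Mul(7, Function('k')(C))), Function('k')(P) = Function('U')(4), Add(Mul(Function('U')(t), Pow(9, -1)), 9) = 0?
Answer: -37515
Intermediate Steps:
Function('U')(t) = -81 (Function('U')(t) = Add(-81, Mul(9, 0)) = Add(-81, 0) = -81)
Function('k')(P) = -81
j = 2
Function('O')(x) = Add(-5, Mul(10, x)) (Function('O')(x) = Add(Mul(2, Mul(5, x)), -5) = Add(Mul(10, x), -5) = Add(-5, Mul(10, x)))
V = 36942 (V = Add(18333, 18609) = 36942)
Function('n')(C, v) = -573 (Function('n')(C, v) = Add(-6, Mul(7, -81)) = Add(-6, -567) = -573)
Add(Function('n')(183, Function('O')(j)), Mul(-1, V)) = Add(-573, Mul(-1, 36942)) = Add(-573, -36942) = -37515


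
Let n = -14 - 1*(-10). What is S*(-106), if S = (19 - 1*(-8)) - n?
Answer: -3286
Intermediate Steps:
n = -4 (n = -14 + 10 = -4)
S = 31 (S = (19 - 1*(-8)) - 1*(-4) = (19 + 8) + 4 = 27 + 4 = 31)
S*(-106) = 31*(-106) = -3286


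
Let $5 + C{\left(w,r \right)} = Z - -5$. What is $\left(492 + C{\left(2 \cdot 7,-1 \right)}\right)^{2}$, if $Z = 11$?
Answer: $253009$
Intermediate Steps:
$C{\left(w,r \right)} = 11$ ($C{\left(w,r \right)} = -5 + \left(11 - -5\right) = -5 + \left(11 + 5\right) = -5 + 16 = 11$)
$\left(492 + C{\left(2 \cdot 7,-1 \right)}\right)^{2} = \left(492 + 11\right)^{2} = 503^{2} = 253009$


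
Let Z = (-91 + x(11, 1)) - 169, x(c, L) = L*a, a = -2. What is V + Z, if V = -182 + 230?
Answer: -214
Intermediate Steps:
x(c, L) = -2*L (x(c, L) = L*(-2) = -2*L)
V = 48
Z = -262 (Z = (-91 - 2*1) - 169 = (-91 - 2) - 169 = -93 - 169 = -262)
V + Z = 48 - 262 = -214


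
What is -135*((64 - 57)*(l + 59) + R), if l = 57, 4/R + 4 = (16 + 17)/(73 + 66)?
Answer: -57256200/523 ≈ -1.0948e+5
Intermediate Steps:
R = -556/523 (R = 4/(-4 + (16 + 17)/(73 + 66)) = 4/(-4 + 33/139) = 4/(-523/139) = 4*(-139/523) = -556/523 ≈ -1.0631)
-135*((64 - 57)*(l + 59) + R) = -135*((64 - 57)*(57 + 59) - 556/523) = -135*(7*116 - 556/523) = -135*(812 - 556/523) = -135*424120/523 = -57256200/523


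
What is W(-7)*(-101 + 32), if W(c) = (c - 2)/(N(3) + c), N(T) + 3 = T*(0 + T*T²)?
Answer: 621/71 ≈ 8.7465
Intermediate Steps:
N(T) = -3 + T⁴ (N(T) = -3 + T*(0 + T*T²) = -3 + T*(0 + T³) = -3 + T*T³ = -3 + T⁴)
W(c) = (-2 + c)/(78 + c) (W(c) = (c - 2)/((-3 + 3⁴) + c) = (-2 + c)/((-3 + 81) + c) = (-2 + c)/(78 + c))
W(-7)*(-101 + 32) = ((-2 - 7)/(78 - 7))*(-101 + 32) = (-9/71)*(-69) = ((1/71)*(-9))*(-69) = -9/71*(-69) = 621/71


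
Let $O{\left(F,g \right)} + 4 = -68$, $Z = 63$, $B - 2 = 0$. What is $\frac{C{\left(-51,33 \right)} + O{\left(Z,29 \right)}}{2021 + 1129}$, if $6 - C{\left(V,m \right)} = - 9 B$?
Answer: $- \frac{8}{525} \approx -0.015238$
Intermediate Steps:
$B = 2$ ($B = 2 + 0 = 2$)
$C{\left(V,m \right)} = 24$ ($C{\left(V,m \right)} = 6 - \left(-9\right) 2 = 6 - -18 = 6 + 18 = 24$)
$O{\left(F,g \right)} = -72$ ($O{\left(F,g \right)} = -4 - 68 = -72$)
$\frac{C{\left(-51,33 \right)} + O{\left(Z,29 \right)}}{2021 + 1129} = \frac{24 - 72}{2021 + 1129} = - \frac{48}{3150} = \left(-48\right) \frac{1}{3150} = - \frac{8}{525}$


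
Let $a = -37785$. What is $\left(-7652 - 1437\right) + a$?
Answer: $-46874$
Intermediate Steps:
$\left(-7652 - 1437\right) + a = \left(-7652 - 1437\right) - 37785 = -9089 - 37785 = -46874$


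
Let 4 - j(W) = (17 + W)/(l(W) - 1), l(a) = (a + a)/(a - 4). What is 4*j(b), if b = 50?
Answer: -5732/27 ≈ -212.30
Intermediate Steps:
l(a) = 2*a/(-4 + a) (l(a) = (2*a)/(-4 + a) = 2*a/(-4 + a))
j(W) = 4 - (17 + W)/(-1 + 2*W/(-4 + W)) (j(W) = 4 - (17 + W)/(2*W/(-4 + W) - 1) = 4 - (17 + W)/(-1 + 2*W/(-4 + W)))
4*j(b) = 4*((84 - 1*50² - 9*50)/(4 + 50)) = 4*((84 - 1*2500 - 450)/54) = 4*((84 - 2500 - 450)/54) = 4*((1/54)*(-2866)) = 4*(-1433/27) = -5732/27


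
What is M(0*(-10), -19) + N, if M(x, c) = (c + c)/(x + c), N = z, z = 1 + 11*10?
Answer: 113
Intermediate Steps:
z = 111 (z = 1 + 110 = 111)
N = 111
M(x, c) = 2*c/(c + x) (M(x, c) = (2*c)/(c + x) = 2*c/(c + x))
M(0*(-10), -19) + N = 2*(-19)/(-19 + 0*(-10)) + 111 = 2*(-19)/(-19 + 0) + 111 = 2*(-19)/(-19) + 111 = 2*(-19)*(-1/19) + 111 = 2 + 111 = 113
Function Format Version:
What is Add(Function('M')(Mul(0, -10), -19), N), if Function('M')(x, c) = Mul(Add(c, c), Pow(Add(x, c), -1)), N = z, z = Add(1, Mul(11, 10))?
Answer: 113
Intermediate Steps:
z = 111 (z = Add(1, 110) = 111)
N = 111
Function('M')(x, c) = Mul(2, c, Pow(Add(c, x), -1)) (Function('M')(x, c) = Mul(Mul(2, c), Pow(Add(c, x), -1)) = Mul(2, c, Pow(Add(c, x), -1)))
Add(Function('M')(Mul(0, -10), -19), N) = Add(Mul(2, -19, Pow(Add(-19, Mul(0, -10)), -1)), 111) = Add(Mul(2, -19, Pow(Add(-19, 0), -1)), 111) = Add(Mul(2, -19, Pow(-19, -1)), 111) = Add(Mul(2, -19, Rational(-1, 19)), 111) = Add(2, 111) = 113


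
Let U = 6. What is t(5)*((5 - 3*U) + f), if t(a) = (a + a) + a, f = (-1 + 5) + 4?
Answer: -75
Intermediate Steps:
f = 8 (f = 4 + 4 = 8)
t(a) = 3*a (t(a) = 2*a + a = 3*a)
t(5)*((5 - 3*U) + f) = (3*5)*((5 - 3*6) + 8) = 15*((5 - 18) + 8) = 15*(-13 + 8) = 15*(-5) = -75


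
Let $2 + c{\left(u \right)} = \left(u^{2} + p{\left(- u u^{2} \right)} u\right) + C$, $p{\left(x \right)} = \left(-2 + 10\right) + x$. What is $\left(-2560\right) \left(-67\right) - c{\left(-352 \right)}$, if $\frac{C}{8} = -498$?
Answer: $15352255634$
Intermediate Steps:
$C = -3984$ ($C = 8 \left(-498\right) = -3984$)
$p{\left(x \right)} = 8 + x$
$c{\left(u \right)} = -3986 + u^{2} + u \left(8 - u^{3}\right)$ ($c{\left(u \right)} = -2 - \left(3984 - u^{2} - \left(8 + - u u^{2}\right) u\right) = -2 - \left(3984 - u^{2} - \left(8 - u^{3}\right) u\right) = -2 - \left(3984 - u^{2} - u \left(8 - u^{3}\right)\right) = -2 + \left(-3984 + u^{2} + u \left(8 - u^{3}\right)\right) = -3986 + u^{2} + u \left(8 - u^{3}\right)$)
$\left(-2560\right) \left(-67\right) - c{\left(-352 \right)} = \left(-2560\right) \left(-67\right) - \left(-3986 + \left(-352\right)^{2} - - 352 \left(-8 + \left(-352\right)^{3}\right)\right) = 171520 - \left(-3986 + 123904 - - 352 \left(-8 - 43614208\right)\right) = 171520 - \left(-3986 + 123904 - \left(-352\right) \left(-43614216\right)\right) = 171520 - \left(-3986 + 123904 - 15352204032\right) = 171520 - -15352084114 = 171520 + 15352084114 = 15352255634$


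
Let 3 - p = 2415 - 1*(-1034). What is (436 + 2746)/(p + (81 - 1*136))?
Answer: -3182/3501 ≈ -0.90888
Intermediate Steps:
p = -3446 (p = 3 - (2415 - 1*(-1034)) = 3 - (2415 + 1034) = 3 - 1*3449 = 3 - 3449 = -3446)
(436 + 2746)/(p + (81 - 1*136)) = (436 + 2746)/(-3446 + (81 - 1*136)) = 3182/(-3446 + (81 - 136)) = 3182/(-3446 - 55) = 3182/(-3501) = 3182*(-1/3501) = -3182/3501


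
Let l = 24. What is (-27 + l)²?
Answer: 9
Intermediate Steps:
(-27 + l)² = (-27 + 24)² = (-3)² = 9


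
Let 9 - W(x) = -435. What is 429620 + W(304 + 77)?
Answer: 430064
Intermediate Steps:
W(x) = 444 (W(x) = 9 - 1*(-435) = 9 + 435 = 444)
429620 + W(304 + 77) = 429620 + 444 = 430064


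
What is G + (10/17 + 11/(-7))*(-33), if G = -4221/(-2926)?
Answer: 1685655/49742 ≈ 33.888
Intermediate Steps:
G = 603/418 (G = -4221*(-1/2926) = 603/418 ≈ 1.4426)
G + (10/17 + 11/(-7))*(-33) = 603/418 + (10/17 + 11/(-7))*(-33) = 603/418 + (10*(1/17) + 11*(-1/7))*(-33) = 603/418 + (10/17 - 11/7)*(-33) = 603/418 - 117/119*(-33) = 603/418 + 3861/119 = 1685655/49742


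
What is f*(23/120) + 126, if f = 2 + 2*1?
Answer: 3803/30 ≈ 126.77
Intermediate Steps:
f = 4 (f = 2 + 2 = 4)
f*(23/120) + 126 = 4*(23/120) + 126 = 23/30 + 126 = 3803/30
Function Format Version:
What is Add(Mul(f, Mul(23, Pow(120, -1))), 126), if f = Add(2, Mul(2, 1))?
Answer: Rational(3803, 30) ≈ 126.77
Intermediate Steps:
f = 4 (f = Add(2, 2) = 4)
Add(Mul(f, Mul(23, Pow(120, -1))), 126) = Add(Mul(4, Mul(23, Pow(120, -1))), 126) = Add(Mul(4, Mul(23, Rational(1, 120))), 126) = Add(Mul(4, Rational(23, 120)), 126) = Add(Rational(23, 30), 126) = Rational(3803, 30)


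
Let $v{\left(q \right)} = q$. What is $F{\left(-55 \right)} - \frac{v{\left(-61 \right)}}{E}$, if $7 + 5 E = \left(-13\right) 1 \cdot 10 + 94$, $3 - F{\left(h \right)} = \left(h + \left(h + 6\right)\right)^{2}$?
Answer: $- \frac{465264}{43} \approx -10820.0$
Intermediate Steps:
$F{\left(h \right)} = 3 - \left(6 + 2 h\right)^{2}$ ($F{\left(h \right)} = 3 - \left(h + \left(h + 6\right)\right)^{2} = 3 - \left(h + \left(6 + h\right)\right)^{2} = 3 - \left(6 + 2 h\right)^{2}$)
$E = - \frac{43}{5}$ ($E = - \frac{7}{5} + \frac{\left(-13\right) 1 \cdot 10 + 94}{5} = - \frac{7}{5} + \frac{\left(-13\right) 10 + 94}{5} = - \frac{7}{5} + \frac{-130 + 94}{5} = - \frac{7}{5} + \frac{1}{5} \left(-36\right) = - \frac{7}{5} - \frac{36}{5} = - \frac{43}{5} \approx -8.6$)
$F{\left(-55 \right)} - \frac{v{\left(-61 \right)}}{E} = \left(3 - 4 \left(3 - 55\right)^{2}\right) - - \frac{61}{- \frac{43}{5}} = \left(3 - 4 \left(-52\right)^{2}\right) - \left(-61\right) \left(- \frac{5}{43}\right) = \left(3 - 10816\right) - \frac{305}{43} = -10813 - \frac{305}{43} = - \frac{465264}{43}$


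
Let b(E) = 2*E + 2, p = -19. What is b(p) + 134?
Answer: 98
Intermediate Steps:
b(E) = 2 + 2*E
b(p) + 134 = (2 + 2*(-19)) + 134 = (2 - 38) + 134 = -36 + 134 = 98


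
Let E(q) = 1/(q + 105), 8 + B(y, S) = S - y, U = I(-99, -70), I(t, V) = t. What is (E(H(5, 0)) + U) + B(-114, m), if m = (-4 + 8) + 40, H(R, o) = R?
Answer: 5611/110 ≈ 51.009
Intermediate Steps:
U = -99
m = 44 (m = 4 + 40 = 44)
B(y, S) = -8 + S - y (B(y, S) = -8 + (S - y) = -8 + S - y)
E(q) = 1/(105 + q)
(E(H(5, 0)) + U) + B(-114, m) = (1/(105 + 5) - 99) + (-8 + 44 - 1*(-114)) = (1/110 - 99) + (-8 + 44 + 114) = (1/110 - 99) + 150 = -10889/110 + 150 = 5611/110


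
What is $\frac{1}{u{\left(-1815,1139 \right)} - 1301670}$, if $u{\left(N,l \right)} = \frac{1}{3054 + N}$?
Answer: $- \frac{1239}{1612769129} \approx -7.6824 \cdot 10^{-7}$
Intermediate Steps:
$\frac{1}{u{\left(-1815,1139 \right)} - 1301670} = \frac{1}{\frac{1}{3054 - 1815} - 1301670} = \frac{1}{\frac{1}{1239} - 1301670} = \frac{1}{- \frac{1612769129}{1239}} = - \frac{1239}{1612769129}$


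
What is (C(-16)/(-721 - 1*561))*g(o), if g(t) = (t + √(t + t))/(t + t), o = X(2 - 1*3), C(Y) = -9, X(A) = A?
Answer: 9/2564 - 9*I*√2/2564 ≈ 0.0035101 - 0.0049641*I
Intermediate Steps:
o = -1 (o = 2 - 1*3 = 2 - 3 = -1)
g(t) = (t + √2*√t)/(2*t) (g(t) = (t + √(2*t))/((2*t)) = (t + √2*√t)*(1/(2*t)) = (t + √2*√t)/(2*t))
(C(-16)/(-721 - 1*561))*g(o) = (-9/(-721 - 1*561))*(½ + √2/(2*√(-1))) = (-9/(-721 - 561))*(½ + √2*(-I)/2) = (-9/(-1282))*(½ - I*√2/2) = (-9*(-1/1282))*(½ - I*√2/2) = 9*(½ - I*√2/2)/1282 = 9/2564 - 9*I*√2/2564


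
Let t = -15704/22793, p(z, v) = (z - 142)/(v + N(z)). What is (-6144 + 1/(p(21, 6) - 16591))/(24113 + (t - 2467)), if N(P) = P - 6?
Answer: -16269496225599/57317432036456 ≈ -0.28385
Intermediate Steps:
N(P) = -6 + P
p(z, v) = (-142 + z)/(-6 + v + z) (p(z, v) = (z - 142)/(v + (-6 + z)) = (-142 + z)/(-6 + v + z))
t = -15704/22793 (t = -15704*1/22793 = -15704/22793 ≈ -0.68898)
(-6144 + 1/(p(21, 6) - 16591))/(24113 + (t - 2467)) = (-6144 + 1/((-142 + 21)/(-6 + 6 + 21) - 16591))/(24113 + (-15704/22793 - 2467)) = (-6144 + 1/(-121/21 - 16591))/(24113 - 56246035/22793) = (-6144 + 1/((1/21)*(-121) - 16591))/(493361574/22793) = (-6144 + 1/(-121/21 - 16591))*(22793/493361574) = (-6144 + 1/(-348532/21))*(22793/493361574) = (-6144 - 21/348532)*(22793/493361574) = -2141380629/348532*22793/493361574 = -16269496225599/57317432036456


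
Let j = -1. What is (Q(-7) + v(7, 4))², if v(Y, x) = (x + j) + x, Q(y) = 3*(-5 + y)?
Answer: 841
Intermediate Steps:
Q(y) = -15 + 3*y
v(Y, x) = -1 + 2*x (v(Y, x) = (x - 1) + x = (-1 + x) + x = -1 + 2*x)
(Q(-7) + v(7, 4))² = ((-15 + 3*(-7)) + (-1 + 2*4))² = ((-15 - 21) + (-1 + 8))² = (-36 + 7)² = (-29)² = 841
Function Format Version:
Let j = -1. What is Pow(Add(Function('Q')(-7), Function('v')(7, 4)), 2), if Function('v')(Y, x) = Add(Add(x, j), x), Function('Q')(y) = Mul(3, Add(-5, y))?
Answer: 841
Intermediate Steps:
Function('Q')(y) = Add(-15, Mul(3, y))
Function('v')(Y, x) = Add(-1, Mul(2, x)) (Function('v')(Y, x) = Add(Add(x, -1), x) = Add(Add(-1, x), x) = Add(-1, Mul(2, x)))
Pow(Add(Function('Q')(-7), Function('v')(7, 4)), 2) = Pow(Add(Add(-15, Mul(3, -7)), Add(-1, Mul(2, 4))), 2) = Pow(Add(Add(-15, -21), Add(-1, 8)), 2) = Pow(Add(-36, 7), 2) = Pow(-29, 2) = 841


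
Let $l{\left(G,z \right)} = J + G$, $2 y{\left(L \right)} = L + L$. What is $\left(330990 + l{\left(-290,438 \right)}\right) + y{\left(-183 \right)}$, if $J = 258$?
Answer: $330775$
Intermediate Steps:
$y{\left(L \right)} = L$ ($y{\left(L \right)} = \frac{L + L}{2} = \frac{2 L}{2} = L$)
$l{\left(G,z \right)} = 258 + G$
$\left(330990 + l{\left(-290,438 \right)}\right) + y{\left(-183 \right)} = \left(330990 + \left(258 - 290\right)\right) - 183 = \left(330990 - 32\right) - 183 = 330958 - 183 = 330775$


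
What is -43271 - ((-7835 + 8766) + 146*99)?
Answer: -58656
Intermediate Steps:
-43271 - ((-7835 + 8766) + 146*99) = -43271 - (931 + 14454) = -43271 - 1*15385 = -43271 - 15385 = -58656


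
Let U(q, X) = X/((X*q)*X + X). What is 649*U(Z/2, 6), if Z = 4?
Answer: 649/13 ≈ 49.923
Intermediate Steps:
U(q, X) = X/(X + q*X²) (U(q, X) = X/(q*X² + X) = X/(X + q*X²))
649*U(Z/2, 6) = 649/(1 + 6*(4/2)) = 649/(1 + 6*(4*(½))) = 649/(1 + 6*2) = 649/(1 + 12) = 649/13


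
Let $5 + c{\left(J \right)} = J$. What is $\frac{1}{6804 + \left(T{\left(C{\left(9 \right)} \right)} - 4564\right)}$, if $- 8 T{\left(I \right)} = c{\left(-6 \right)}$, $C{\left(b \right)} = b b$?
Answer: $\frac{8}{17931} \approx 0.00044615$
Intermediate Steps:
$C{\left(b \right)} = b^{2}$
$c{\left(J \right)} = -5 + J$
$T{\left(I \right)} = \frac{11}{8}$ ($T{\left(I \right)} = - \frac{-5 - 6}{8} = \left(- \frac{1}{8}\right) \left(-11\right) = \frac{11}{8}$)
$\frac{1}{6804 + \left(T{\left(C{\left(9 \right)} \right)} - 4564\right)} = \frac{1}{6804 + \left(\frac{11}{8} - 4564\right)} = \frac{1}{6804 - \frac{36501}{8}} = \frac{1}{\frac{17931}{8}} = \frac{8}{17931}$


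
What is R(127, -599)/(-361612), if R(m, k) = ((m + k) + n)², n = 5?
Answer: -218089/361612 ≈ -0.60310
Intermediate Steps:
R(m, k) = (5 + k + m)² (R(m, k) = ((m + k) + 5)² = ((k + m) + 5)² = (5 + k + m)²)
R(127, -599)/(-361612) = (5 - 599 + 127)²/(-361612) = (-467)²*(-1/361612) = 218089*(-1/361612) = -218089/361612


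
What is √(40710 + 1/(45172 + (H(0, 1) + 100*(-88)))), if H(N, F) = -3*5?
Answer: √53811758325147/36357 ≈ 201.77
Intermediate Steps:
H(N, F) = -15
√(40710 + 1/(45172 + (H(0, 1) + 100*(-88)))) = √(40710 + 1/(45172 + (-15 + 100*(-88)))) = √(40710 + 1/(45172 + (-15 - 8800))) = √(40710 + 1/(45172 - 8815)) = √(40710 + 1/36357) = √(1480093471/36357) = √53811758325147/36357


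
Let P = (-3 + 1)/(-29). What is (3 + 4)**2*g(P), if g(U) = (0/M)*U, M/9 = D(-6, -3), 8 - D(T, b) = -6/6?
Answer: 0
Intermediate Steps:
D(T, b) = 9 (D(T, b) = 8 - (-6)/6 = 8 - 1*(-1) = 8 + 1 = 9)
M = 81 (M = 9*9 = 81)
P = 2/29 (P = -2*(-1/29) = 2/29 ≈ 0.068966)
g(U) = 0 (g(U) = (0/81)*U = (0*(1/81))*U = 0*U = 0)
(3 + 4)**2*g(P) = (3 + 4)**2*0 = 7**2*0 = 49*0 = 0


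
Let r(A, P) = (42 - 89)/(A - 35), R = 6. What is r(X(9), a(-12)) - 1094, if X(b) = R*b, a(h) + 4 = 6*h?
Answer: -20833/19 ≈ -1096.5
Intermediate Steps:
a(h) = -4 + 6*h
X(b) = 6*b
r(A, P) = -47/(-35 + A)
r(X(9), a(-12)) - 1094 = -47/(-35 + 6*9) - 1094 = -47/(-35 + 54) - 1094 = -47/19 - 1094 = -20833/19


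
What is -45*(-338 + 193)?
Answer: 6525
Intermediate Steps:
-45*(-338 + 193) = -45*(-145) = 6525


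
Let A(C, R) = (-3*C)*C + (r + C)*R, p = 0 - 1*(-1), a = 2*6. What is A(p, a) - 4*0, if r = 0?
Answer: 9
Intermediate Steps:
a = 12
p = 1 (p = 0 + 1 = 1)
A(C, R) = -3*C² + C*R (A(C, R) = (-3*C)*C + (0 + C)*R = -3*C² + C*R)
A(p, a) - 4*0 = 1*(12 - 3*1) - 4*0 = 1*(12 - 3) + 0 = 1*9 + 0 = 9 + 0 = 9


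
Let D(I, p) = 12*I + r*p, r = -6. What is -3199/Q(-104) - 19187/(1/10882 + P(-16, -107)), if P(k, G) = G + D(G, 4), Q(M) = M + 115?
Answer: -46961572497/169378319 ≈ -277.26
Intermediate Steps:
D(I, p) = -6*p + 12*I (D(I, p) = 12*I - 6*p = -6*p + 12*I)
Q(M) = 115 + M
P(k, G) = -24 + 13*G (P(k, G) = G + (-6*4 + 12*G) = G + (-24 + 12*G) = -24 + 13*G)
-3199/Q(-104) - 19187/(1/10882 + P(-16, -107)) = -3199/(115 - 104) - 19187/(1/10882 + (-24 + 13*(-107))) = -3199/11 - 19187/(1/10882 + (-24 - 1391)) = -3199*1/11 - 19187/(1/10882 - 1415) = -3199/11 - 19187/(-15398029/10882) = -3199/11 - 19187*(-10882/15398029) = -3199/11 + 208792934/15398029 = -46961572497/169378319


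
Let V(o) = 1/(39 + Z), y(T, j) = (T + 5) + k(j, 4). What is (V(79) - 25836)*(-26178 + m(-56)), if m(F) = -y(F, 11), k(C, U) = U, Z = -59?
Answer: 13502436451/20 ≈ 6.7512e+8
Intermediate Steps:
y(T, j) = 9 + T (y(T, j) = (T + 5) + 4 = (5 + T) + 4 = 9 + T)
m(F) = -9 - F (m(F) = -(9 + F) = -9 - F)
V(o) = -1/20 (V(o) = 1/(39 - 59) = 1/(-20) = -1/20)
(V(79) - 25836)*(-26178 + m(-56)) = (-1/20 - 25836)*(-26178 + (-9 - 1*(-56))) = -516721*(-26178 + (-9 + 56))/20 = -516721*(-26178 + 47)/20 = -516721/20*(-26131) = 13502436451/20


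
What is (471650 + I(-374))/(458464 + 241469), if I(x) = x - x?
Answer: 471650/699933 ≈ 0.67385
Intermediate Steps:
I(x) = 0
(471650 + I(-374))/(458464 + 241469) = (471650 + 0)/(458464 + 241469) = 471650/699933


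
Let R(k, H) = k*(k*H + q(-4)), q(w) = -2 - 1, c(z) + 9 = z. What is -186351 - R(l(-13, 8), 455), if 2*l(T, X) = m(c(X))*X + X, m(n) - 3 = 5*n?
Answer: -193643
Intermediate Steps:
c(z) = -9 + z
m(n) = 3 + 5*n
q(w) = -3
l(T, X) = X/2 + X*(-42 + 5*X)/2 (l(T, X) = ((3 + 5*(-9 + X))*X + X)/2 = ((3 + (-45 + 5*X))*X + X)/2 = ((-42 + 5*X)*X + X)/2 = (X*(-42 + 5*X) + X)/2 = (X + X*(-42 + 5*X))/2 = X/2 + X*(-42 + 5*X)/2)
R(k, H) = k*(-3 + H*k) (R(k, H) = k*(k*H - 3) = k*(H*k - 3) = k*(-3 + H*k))
-186351 - R(l(-13, 8), 455) = -186351 - (½)*8*(-41 + 5*8)*(-3 + 455*((½)*8*(-41 + 5*8))) = -186351 - (½)*8*(-41 + 40)*(-3 + 455*((½)*8*(-41 + 40))) = -186351 - (½)*8*(-1)*(-3 + 455*((½)*8*(-1))) = -186351 - (-4)*(-3 + 455*(-4)) = -186351 - (-4)*(-3 - 1820) = -186351 - (-4)*(-1823) = -186351 - 1*7292 = -186351 - 7292 = -193643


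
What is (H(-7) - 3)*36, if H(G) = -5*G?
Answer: 1152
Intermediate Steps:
(H(-7) - 3)*36 = (-5*(-7) - 3)*36 = (35 - 3)*36 = 32*36 = 1152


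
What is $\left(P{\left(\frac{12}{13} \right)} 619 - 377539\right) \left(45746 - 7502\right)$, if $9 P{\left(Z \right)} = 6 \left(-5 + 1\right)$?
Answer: $-14501729612$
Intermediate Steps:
$P{\left(Z \right)} = - \frac{8}{3}$ ($P{\left(Z \right)} = \frac{6 \left(-5 + 1\right)}{9} = \frac{6 \left(-4\right)}{9} = \frac{1}{9} \left(-24\right) = - \frac{8}{3}$)
$\left(P{\left(\frac{12}{13} \right)} 619 - 377539\right) \left(45746 - 7502\right) = \left(\left(- \frac{8}{3}\right) 619 - 377539\right) \left(45746 - 7502\right) = \left(- \frac{4952}{3} - 377539\right) 38244 = \left(- \frac{1137569}{3}\right) 38244 = -14501729612$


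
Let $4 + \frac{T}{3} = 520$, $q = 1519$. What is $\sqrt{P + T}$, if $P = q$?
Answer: $\sqrt{3067} \approx 55.38$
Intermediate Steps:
$P = 1519$
$T = 1548$ ($T = -12 + 3 \cdot 520 = -12 + 1560 = 1548$)
$\sqrt{P + T} = \sqrt{1519 + 1548} = \sqrt{3067}$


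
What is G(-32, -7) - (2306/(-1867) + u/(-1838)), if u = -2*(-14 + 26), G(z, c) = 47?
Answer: 82738141/1715773 ≈ 48.222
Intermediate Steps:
u = -24 (u = -2*12 = -24)
G(-32, -7) - (2306/(-1867) + u/(-1838)) = 47 - (2306/(-1867) - 24/(-1838)) = 47 - (2306*(-1/1867) - 24*(-1/1838)) = 47 - (-2306/1867 + 12/919) = 47 - 1*(-2096810/1715773) = 47 + 2096810/1715773 = 82738141/1715773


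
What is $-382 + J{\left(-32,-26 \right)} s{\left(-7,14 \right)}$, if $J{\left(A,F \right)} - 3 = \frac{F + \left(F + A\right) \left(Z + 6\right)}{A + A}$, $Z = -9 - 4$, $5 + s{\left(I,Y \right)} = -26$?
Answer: $- \frac{4655}{16} \approx -290.94$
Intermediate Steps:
$s{\left(I,Y \right)} = -31$ ($s{\left(I,Y \right)} = -5 - 26 = -31$)
$Z = -13$
$J{\left(A,F \right)} = 3 + \frac{- 7 A - 6 F}{2 A}$ ($J{\left(A,F \right)} = 3 + \frac{F + \left(F + A\right) \left(-13 + 6\right)}{A + A} = 3 + \frac{F + \left(A + F\right) \left(-7\right)}{2 A} = 3 + \left(F - \left(7 A + 7 F\right)\right) \frac{1}{2 A} = 3 + \left(- 7 A - 6 F\right) \frac{1}{2 A} = 3 + \frac{- 7 A - 6 F}{2 A}$)
$-382 + J{\left(-32,-26 \right)} s{\left(-7,14 \right)} = -382 + \frac{\left(-1\right) \left(-32\right) - -156}{2 \left(-32\right)} \left(-31\right) = -382 + \frac{1}{2} \left(- \frac{1}{32}\right) \left(32 + 156\right) \left(-31\right) = -382 + \frac{1}{2} \left(- \frac{1}{32}\right) 188 \left(-31\right) = -382 - - \frac{1457}{16} = -382 + \frac{1457}{16} = - \frac{4655}{16}$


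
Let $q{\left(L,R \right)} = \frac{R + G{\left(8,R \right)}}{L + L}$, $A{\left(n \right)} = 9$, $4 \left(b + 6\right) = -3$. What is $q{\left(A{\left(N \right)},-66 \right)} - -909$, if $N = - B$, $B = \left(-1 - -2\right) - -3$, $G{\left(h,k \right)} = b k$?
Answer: $\frac{11161}{12} \approx 930.08$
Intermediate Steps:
$b = - \frac{27}{4}$ ($b = -6 + \frac{1}{4} \left(-3\right) = -6 - \frac{3}{4} = - \frac{27}{4} \approx -6.75$)
$G{\left(h,k \right)} = - \frac{27 k}{4}$
$B = 4$ ($B = \left(-1 + 2\right) + 3 = 1 + 3 = 4$)
$N = -4$ ($N = \left(-1\right) 4 = -4$)
$q{\left(L,R \right)} = - \frac{23 R}{8 L}$ ($q{\left(L,R \right)} = \frac{R - \frac{27 R}{4}}{L + L} = \frac{\left(- \frac{23}{4}\right) R}{2 L} = - \frac{23 R}{4} \frac{1}{2 L} = - \frac{23 R}{8 L}$)
$q{\left(A{\left(N \right)},-66 \right)} - -909 = \left(- \frac{23}{8}\right) \left(-66\right) \frac{1}{9} - -909 = \left(- \frac{23}{8}\right) \left(-66\right) \frac{1}{9} + 909 = \frac{253}{12} + 909 = \frac{11161}{12}$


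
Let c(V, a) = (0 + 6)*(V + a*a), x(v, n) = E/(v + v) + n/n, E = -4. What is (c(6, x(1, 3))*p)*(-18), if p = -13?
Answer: 9828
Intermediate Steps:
x(v, n) = 1 - 2/v (x(v, n) = -4/(v + v) + n/n = -4*1/(2*v) + 1 = -2/v + 1 = 1 - 2/v)
c(V, a) = 6*V + 6*a**2 (c(V, a) = 6*(V + a**2) = 6*V + 6*a**2)
(c(6, x(1, 3))*p)*(-18) = ((6*6 + 6*((-2 + 1)/1)**2)*(-13))*(-18) = ((36 + 6*(1*(-1))**2)*(-13))*(-18) = ((36 + 6*(-1)**2)*(-13))*(-18) = ((36 + 6*1)*(-13))*(-18) = ((36 + 6)*(-13))*(-18) = (42*(-13))*(-18) = -546*(-18) = 9828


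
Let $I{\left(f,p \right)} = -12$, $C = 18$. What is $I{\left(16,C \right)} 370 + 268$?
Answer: $-4172$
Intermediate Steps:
$I{\left(16,C \right)} 370 + 268 = \left(-12\right) 370 + 268 = -4440 + 268 = -4172$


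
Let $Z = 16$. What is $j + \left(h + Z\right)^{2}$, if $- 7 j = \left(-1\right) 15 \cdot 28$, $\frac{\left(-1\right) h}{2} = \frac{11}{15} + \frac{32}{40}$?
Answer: $\frac{51136}{225} \approx 227.27$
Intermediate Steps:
$h = - \frac{46}{15}$ ($h = - 2 \left(\frac{11}{15} + \frac{32}{40}\right) = - 2 \left(11 \cdot \frac{1}{15} + 32 \cdot \frac{1}{40}\right) = - 2 \left(\frac{11}{15} + \frac{4}{5}\right) = \left(-2\right) \frac{23}{15} = - \frac{46}{15} \approx -3.0667$)
$j = 60$ ($j = - \frac{\left(-1\right) 15 \cdot 28}{7} = - \frac{\left(-15\right) 28}{7} = \left(- \frac{1}{7}\right) \left(-420\right) = 60$)
$j + \left(h + Z\right)^{2} = 60 + \left(- \frac{46}{15} + 16\right)^{2} = 60 + \left(\frac{194}{15}\right)^{2} = 60 + \frac{37636}{225} = \frac{51136}{225}$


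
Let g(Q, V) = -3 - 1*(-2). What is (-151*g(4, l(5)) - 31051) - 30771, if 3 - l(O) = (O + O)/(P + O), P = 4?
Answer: -61671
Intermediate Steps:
l(O) = 3 - 2*O/(4 + O) (l(O) = 3 - (O + O)/(4 + O) = 3 - 2*O/(4 + O))
g(Q, V) = -1 (g(Q, V) = -3 + 2 = -1)
(-151*g(4, l(5)) - 31051) - 30771 = (-151*(-1) - 31051) - 30771 = (151 - 31051) - 30771 = -30900 - 30771 = -61671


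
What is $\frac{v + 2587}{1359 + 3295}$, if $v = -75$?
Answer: $\frac{1256}{2327} \approx 0.53975$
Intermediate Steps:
$\frac{v + 2587}{1359 + 3295} = \frac{-75 + 2587}{1359 + 3295} = \frac{2512}{4654} = 2512 \cdot \frac{1}{4654} = \frac{1256}{2327}$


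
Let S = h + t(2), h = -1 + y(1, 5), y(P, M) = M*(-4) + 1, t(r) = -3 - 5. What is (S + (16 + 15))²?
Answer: 9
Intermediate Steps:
t(r) = -8
y(P, M) = 1 - 4*M (y(P, M) = -4*M + 1 = 1 - 4*M)
h = -20 (h = -1 + (1 - 4*5) = -1 + (1 - 20) = -1 - 19 = -20)
S = -28 (S = -20 - 8 = -28)
(S + (16 + 15))² = (-28 + (16 + 15))² = (-28 + 31)² = 3² = 9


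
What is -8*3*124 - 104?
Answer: -3080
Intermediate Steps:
-8*3*124 - 104 = -24*124 - 104 = -2976 - 104 = -3080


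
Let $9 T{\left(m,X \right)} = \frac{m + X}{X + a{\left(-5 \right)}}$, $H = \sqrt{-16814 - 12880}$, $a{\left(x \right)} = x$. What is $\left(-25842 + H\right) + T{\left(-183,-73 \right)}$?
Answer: $- \frac{9070414}{351} + 7 i \sqrt{606} \approx -25842.0 + 172.32 i$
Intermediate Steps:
$H = 7 i \sqrt{606}$ ($H = \sqrt{-29694} = 7 i \sqrt{606} \approx 172.32 i$)
$T{\left(m,X \right)} = \frac{X + m}{9 \left(-5 + X\right)}$ ($T{\left(m,X \right)} = \frac{\left(m + X\right) \frac{1}{X - 5}}{9} = \frac{\left(X + m\right) \frac{1}{-5 + X}}{9} = \frac{\frac{1}{-5 + X} \left(X + m\right)}{9} = \frac{X + m}{9 \left(-5 + X\right)}$)
$\left(-25842 + H\right) + T{\left(-183,-73 \right)} = \left(-25842 + 7 i \sqrt{606}\right) + \frac{-73 - 183}{9 \left(-5 - 73\right)} = \left(-25842 + 7 i \sqrt{606}\right) + \frac{1}{9} \frac{1}{-78} \left(-256\right) = \left(-25842 + 7 i \sqrt{606}\right) + \frac{1}{9} \left(- \frac{1}{78}\right) \left(-256\right) = \left(-25842 + 7 i \sqrt{606}\right) + \frac{128}{351} = - \frac{9070414}{351} + 7 i \sqrt{606}$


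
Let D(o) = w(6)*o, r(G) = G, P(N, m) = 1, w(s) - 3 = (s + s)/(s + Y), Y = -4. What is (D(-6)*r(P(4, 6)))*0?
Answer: 0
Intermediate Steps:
w(s) = 3 + 2*s/(-4 + s) (w(s) = 3 + (s + s)/(s - 4) = 3 + (2*s)/(-4 + s) = 3 + 2*s/(-4 + s))
D(o) = 9*o (D(o) = ((-12 + 5*6)/(-4 + 6))*o = ((-12 + 30)/2)*o = ((½)*18)*o = 9*o)
(D(-6)*r(P(4, 6)))*0 = ((9*(-6))*1)*0 = -54*1*0 = -54*0 = 0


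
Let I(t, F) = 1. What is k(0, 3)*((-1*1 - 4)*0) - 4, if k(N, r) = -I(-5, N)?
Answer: -4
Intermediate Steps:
k(N, r) = -1 (k(N, r) = -1*1 = -1)
k(0, 3)*((-1*1 - 4)*0) - 4 = -(-1*1 - 4)*0 - 4 = -(-1 - 4)*0 - 4 = -(-5)*0 - 4 = -1*0 - 4 = 0 - 4 = -4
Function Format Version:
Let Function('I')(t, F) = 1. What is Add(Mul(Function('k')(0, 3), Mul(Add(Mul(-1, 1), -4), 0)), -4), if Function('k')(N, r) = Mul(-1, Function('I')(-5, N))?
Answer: -4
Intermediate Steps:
Function('k')(N, r) = -1 (Function('k')(N, r) = Mul(-1, 1) = -1)
Add(Mul(Function('k')(0, 3), Mul(Add(Mul(-1, 1), -4), 0)), -4) = Add(Mul(-1, Mul(Add(Mul(-1, 1), -4), 0)), -4) = Add(Mul(-1, Mul(Add(-1, -4), 0)), -4) = Add(Mul(-1, Mul(-5, 0)), -4) = Add(Mul(-1, 0), -4) = Add(0, -4) = -4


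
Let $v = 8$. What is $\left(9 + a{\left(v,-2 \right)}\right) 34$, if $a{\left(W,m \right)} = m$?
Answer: $238$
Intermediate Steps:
$\left(9 + a{\left(v,-2 \right)}\right) 34 = \left(9 - 2\right) 34 = 7 \cdot 34 = 238$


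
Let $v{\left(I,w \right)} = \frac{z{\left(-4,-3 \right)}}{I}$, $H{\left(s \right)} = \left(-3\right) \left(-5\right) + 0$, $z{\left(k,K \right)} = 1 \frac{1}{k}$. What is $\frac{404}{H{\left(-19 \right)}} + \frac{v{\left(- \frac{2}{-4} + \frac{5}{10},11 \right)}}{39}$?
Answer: $\frac{7001}{260} \approx 26.927$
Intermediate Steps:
$z{\left(k,K \right)} = \frac{1}{k}$
$H{\left(s \right)} = 15$ ($H{\left(s \right)} = 15 + 0 = 15$)
$v{\left(I,w \right)} = - \frac{1}{4 I}$ ($v{\left(I,w \right)} = \frac{1}{\left(-4\right) I} = - \frac{1}{4 I}$)
$\frac{404}{H{\left(-19 \right)}} + \frac{v{\left(- \frac{2}{-4} + \frac{5}{10},11 \right)}}{39} = \frac{404}{15} + \frac{\left(- \frac{1}{4}\right) \frac{1}{- \frac{2}{-4} + \frac{5}{10}}}{39} = 404 \cdot \frac{1}{15} + - \frac{1}{4 \left(\left(-2\right) \left(- \frac{1}{4}\right) + 5 \cdot \frac{1}{10}\right)} \frac{1}{39} = \frac{404}{15} + - \frac{1}{4 \left(\frac{1}{2} + \frac{1}{2}\right)} \frac{1}{39} = \frac{404}{15} + - \frac{1}{4 \cdot 1} \cdot \frac{1}{39} = \frac{404}{15} + \left(- \frac{1}{4}\right) 1 \cdot \frac{1}{39} = \frac{404}{15} - \frac{1}{156} = \frac{7001}{260}$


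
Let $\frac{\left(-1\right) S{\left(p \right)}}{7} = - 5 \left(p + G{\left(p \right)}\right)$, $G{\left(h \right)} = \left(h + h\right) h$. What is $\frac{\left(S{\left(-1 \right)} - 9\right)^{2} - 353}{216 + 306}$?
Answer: $\frac{323}{522} \approx 0.61877$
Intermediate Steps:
$G{\left(h \right)} = 2 h^{2}$ ($G{\left(h \right)} = 2 h h = 2 h^{2}$)
$S{\left(p \right)} = 35 p + 70 p^{2}$ ($S{\left(p \right)} = - 7 \left(- 5 \left(p + 2 p^{2}\right)\right) = - 7 \left(- 10 p^{2} - 5 p\right) = 35 p + 70 p^{2}$)
$\frac{\left(S{\left(-1 \right)} - 9\right)^{2} - 353}{216 + 306} = \frac{\left(35 \left(-1\right) \left(1 + 2 \left(-1\right)\right) - 9\right)^{2} - 353}{216 + 306} = \frac{\left(35 \left(-1\right) \left(1 - 2\right) - 9\right)^{2} - 353}{522} = \left(\left(35 \left(-1\right) \left(-1\right) - 9\right)^{2} - 353\right) \frac{1}{522} = \left(\left(35 - 9\right)^{2} - 353\right) \frac{1}{522} = \left(26^{2} - 353\right) \frac{1}{522} = \left(676 - 353\right) \frac{1}{522} = 323 \cdot \frac{1}{522} = \frac{323}{522}$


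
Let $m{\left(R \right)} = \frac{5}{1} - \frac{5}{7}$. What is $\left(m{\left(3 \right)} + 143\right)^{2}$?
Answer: $\frac{1062961}{49} \approx 21693.0$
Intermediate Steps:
$m{\left(R \right)} = \frac{30}{7}$ ($m{\left(R \right)} = 5 \cdot 1 - \frac{5}{7} = 5 - \frac{5}{7} = \frac{30}{7}$)
$\left(m{\left(3 \right)} + 143\right)^{2} = \left(\frac{30}{7} + 143\right)^{2} = \left(\frac{1031}{7}\right)^{2} = \frac{1062961}{49}$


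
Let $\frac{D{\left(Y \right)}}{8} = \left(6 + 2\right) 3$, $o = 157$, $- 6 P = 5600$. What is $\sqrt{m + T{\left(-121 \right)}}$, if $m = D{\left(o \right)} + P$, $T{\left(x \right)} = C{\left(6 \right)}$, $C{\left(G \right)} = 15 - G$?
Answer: $\frac{13 i \sqrt{39}}{3} \approx 27.062 i$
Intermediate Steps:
$P = - \frac{2800}{3}$ ($P = \left(- \frac{1}{6}\right) 5600 = - \frac{2800}{3} \approx -933.33$)
$D{\left(Y \right)} = 192$ ($D{\left(Y \right)} = 8 \left(6 + 2\right) 3 = 8 \cdot 8 \cdot 3 = 8 \cdot 24 = 192$)
$T{\left(x \right)} = 9$ ($T{\left(x \right)} = 15 - 6 = 9$)
$m = - \frac{2224}{3}$ ($m = 192 - \frac{2800}{3} = - \frac{2224}{3} \approx -741.33$)
$\sqrt{m + T{\left(-121 \right)}} = \sqrt{- \frac{2224}{3} + 9} = \sqrt{- \frac{2197}{3}} = \frac{13 i \sqrt{39}}{3}$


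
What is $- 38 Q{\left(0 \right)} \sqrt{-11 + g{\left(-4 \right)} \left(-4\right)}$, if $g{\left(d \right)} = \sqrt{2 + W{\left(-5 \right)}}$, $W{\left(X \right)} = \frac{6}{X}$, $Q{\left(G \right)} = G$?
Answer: $0$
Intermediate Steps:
$g{\left(d \right)} = \frac{2 \sqrt{5}}{5}$ ($g{\left(d \right)} = \sqrt{2 + \frac{6}{-5}} = \sqrt{2 + 6 \left(- \frac{1}{5}\right)} = \sqrt{2 - \frac{6}{5}} = \sqrt{\frac{4}{5}} = \frac{2 \sqrt{5}}{5}$)
$- 38 Q{\left(0 \right)} \sqrt{-11 + g{\left(-4 \right)} \left(-4\right)} = \left(-38\right) 0 \sqrt{-11 + \frac{2 \sqrt{5}}{5} \left(-4\right)} = 0 \sqrt{-11 - \frac{8 \sqrt{5}}{5}} = 0$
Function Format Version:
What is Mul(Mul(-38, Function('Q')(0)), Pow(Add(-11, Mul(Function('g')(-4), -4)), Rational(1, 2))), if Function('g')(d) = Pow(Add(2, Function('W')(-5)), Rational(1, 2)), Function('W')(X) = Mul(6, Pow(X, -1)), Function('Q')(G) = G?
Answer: 0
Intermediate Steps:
Function('g')(d) = Mul(Rational(2, 5), Pow(5, Rational(1, 2))) (Function('g')(d) = Pow(Add(2, Mul(6, Pow(-5, -1))), Rational(1, 2)) = Pow(Add(2, Mul(6, Rational(-1, 5))), Rational(1, 2)) = Pow(Add(2, Rational(-6, 5)), Rational(1, 2)) = Pow(Rational(4, 5), Rational(1, 2)) = Mul(Rational(2, 5), Pow(5, Rational(1, 2))))
Mul(Mul(-38, Function('Q')(0)), Pow(Add(-11, Mul(Function('g')(-4), -4)), Rational(1, 2))) = Mul(Mul(-38, 0), Pow(Add(-11, Mul(Mul(Rational(2, 5), Pow(5, Rational(1, 2))), -4)), Rational(1, 2))) = Mul(0, Pow(Add(-11, Mul(Rational(-8, 5), Pow(5, Rational(1, 2)))), Rational(1, 2))) = 0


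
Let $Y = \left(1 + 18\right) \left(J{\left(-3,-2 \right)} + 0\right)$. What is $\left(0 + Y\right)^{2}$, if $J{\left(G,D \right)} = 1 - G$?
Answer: $5776$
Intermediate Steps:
$Y = 76$ ($Y = \left(1 + 18\right) \left(\left(1 - -3\right) + 0\right) = 19 \left(\left(1 + 3\right) + 0\right) = 19 \left(4 + 0\right) = 19 \cdot 4 = 76$)
$\left(0 + Y\right)^{2} = \left(0 + 76\right)^{2} = 76^{2} = 5776$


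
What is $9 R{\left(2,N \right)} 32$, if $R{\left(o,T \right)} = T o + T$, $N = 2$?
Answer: $1728$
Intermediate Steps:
$R{\left(o,T \right)} = T + T o$
$9 R{\left(2,N \right)} 32 = 9 \cdot 2 \left(1 + 2\right) 32 = 9 \cdot 2 \cdot 3 \cdot 32 = 9 \cdot 6 \cdot 32 = 54 \cdot 32 = 1728$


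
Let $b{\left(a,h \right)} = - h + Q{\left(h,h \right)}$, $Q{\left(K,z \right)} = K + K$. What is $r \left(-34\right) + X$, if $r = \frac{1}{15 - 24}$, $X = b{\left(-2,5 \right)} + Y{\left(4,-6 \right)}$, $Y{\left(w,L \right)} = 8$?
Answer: $\frac{151}{9} \approx 16.778$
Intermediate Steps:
$Q{\left(K,z \right)} = 2 K$
$b{\left(a,h \right)} = h$ ($b{\left(a,h \right)} = - h + 2 h = h$)
$X = 13$ ($X = 5 + 8 = 13$)
$r = - \frac{1}{9}$ ($r = \frac{1}{-9} = - \frac{1}{9} \approx -0.11111$)
$r \left(-34\right) + X = \left(- \frac{1}{9}\right) \left(-34\right) + 13 = \frac{34}{9} + 13 = \frac{151}{9}$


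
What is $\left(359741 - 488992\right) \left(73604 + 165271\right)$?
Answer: $-30874832625$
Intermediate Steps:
$\left(359741 - 488992\right) \left(73604 + 165271\right) = \left(-129251\right) 238875 = -30874832625$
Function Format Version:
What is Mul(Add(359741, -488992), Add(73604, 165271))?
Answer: -30874832625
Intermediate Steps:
Mul(Add(359741, -488992), Add(73604, 165271)) = Mul(-129251, 238875) = -30874832625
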